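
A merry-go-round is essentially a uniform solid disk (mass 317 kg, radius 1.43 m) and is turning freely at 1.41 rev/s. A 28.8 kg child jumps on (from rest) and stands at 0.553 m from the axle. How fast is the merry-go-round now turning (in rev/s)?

No external torque acts about the axle; L_before = L_after.
I_p = ½(317)(1.43)² = 324.1 kg·m².
Added inertia Σmr² = (28.8)(0.553)² = 8.807 kg·m²; I_f = 324.1 + 8.807 = 332.9 kg·m².
ω_f = I_p ω_i / I_f = (324.1)(1.41) / 332.9 = 1.373 rev/s.

ω_f ≈ 1.37 rev/s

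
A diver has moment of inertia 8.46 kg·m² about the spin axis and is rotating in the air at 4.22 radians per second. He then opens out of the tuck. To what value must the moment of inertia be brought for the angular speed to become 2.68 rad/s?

I₂ ≈ 13.3 kg·m²

With no external torque about the axis, L is conserved: I₁ω₁ = I₂ω₂.
I₂ = I₁ω₁ / ω₂ = (8.46)(4.22) / (2.68) = 13.32 kg·m².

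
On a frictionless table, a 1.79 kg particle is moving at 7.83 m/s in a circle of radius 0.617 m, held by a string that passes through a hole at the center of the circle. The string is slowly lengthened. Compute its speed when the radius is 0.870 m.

The only horizontal force on the mass is along the cord (radial), so it exerts no torque about the hole and angular momentum m v r is conserved.
v₂ = v₁ r₁ / r₂ = (7.83)(0.617) / (0.870) = 5.553 m/s.

v₂ ≈ 5.55 m/s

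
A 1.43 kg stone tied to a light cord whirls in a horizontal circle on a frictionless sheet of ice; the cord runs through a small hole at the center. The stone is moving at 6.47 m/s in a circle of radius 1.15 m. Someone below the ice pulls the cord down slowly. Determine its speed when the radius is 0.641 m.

The only horizontal force on the mass is along the cord (radial), so it exerts no torque about the hole and angular momentum m v r is conserved.
v₂ = v₁ r₁ / r₂ = (6.47)(1.15) / (0.641) = 11.61 m/s.

v₂ ≈ 11.6 m/s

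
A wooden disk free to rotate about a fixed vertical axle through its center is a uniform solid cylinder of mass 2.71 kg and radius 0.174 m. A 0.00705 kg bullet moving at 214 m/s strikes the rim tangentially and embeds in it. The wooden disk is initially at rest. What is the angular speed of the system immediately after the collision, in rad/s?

|ω_f| ≈ 6.37 rad/s

The axle reaction passes through the axle and exerts no torque about it; angular momentum about the axle is conserved through the impact.
I_p = ½(2.71)(0.174)² = 0.04102 kg·m². Taking the sense of the bullet's angular momentum as positive, L_{bullet} = m v R = (0.00705)(214)(0.174) = 0.2625 kg·m²/s.
L_i = 0 + 0.2625 = 0.2625 kg·m²/s.
After sticking, I_f = I_p + m R² = 0.04102 + (0.00705)(0.174)² = 0.04124 kg·m².
ω_f = L_i / I_f = 0.2625 / 0.04124 = 6.366 rad/s.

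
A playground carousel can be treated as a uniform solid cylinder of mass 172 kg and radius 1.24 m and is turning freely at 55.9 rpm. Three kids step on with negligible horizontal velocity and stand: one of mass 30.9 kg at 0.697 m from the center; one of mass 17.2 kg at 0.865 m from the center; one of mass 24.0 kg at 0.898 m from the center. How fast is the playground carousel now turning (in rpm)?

ω_f ≈ 41.2 rpm

The added mass arrives with no angular momentum about the center, and any external torque about the center is negligible, so the system's angular momentum is conserved.
I_p = ½(172)(1.24)² = 132.2 kg·m².
Added inertia Σmr² = (30.9)(0.697)² + (17.2)(0.865)² + (24.0)(0.898)² = 47.23 kg·m²; I_f = 132.2 + 47.23 = 179.5 kg·m².
ω_f = I_p ω_i / I_f = (132.2)(55.9) / 179.5 = 41.19 rpm.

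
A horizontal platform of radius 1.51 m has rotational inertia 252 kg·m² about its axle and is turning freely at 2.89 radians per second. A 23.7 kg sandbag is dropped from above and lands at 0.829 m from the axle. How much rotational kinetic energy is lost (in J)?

No external torque acts about the axle; L_before = L_after.
Added inertia Σmr² = (23.7)(0.829)² = 16.29 kg·m²; I_f = 252.0 + 16.29 = 268.3 kg·m².
ω_f = I_p ω_i / I_f = (252.0)(2.89) / 268.3 = 2.715 rad/s.
KE_i = ½(252.0)(2.890 rad/s)² = 1052 J; KE_f = ½(268.3)(2.715)² = 988.5 J.

energy lost ≈ 63.9 J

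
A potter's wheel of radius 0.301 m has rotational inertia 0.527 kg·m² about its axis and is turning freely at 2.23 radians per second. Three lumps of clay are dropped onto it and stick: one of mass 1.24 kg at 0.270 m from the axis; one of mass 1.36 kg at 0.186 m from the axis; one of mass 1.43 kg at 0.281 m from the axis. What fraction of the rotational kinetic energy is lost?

No external torque acts about the axis; L_before = L_after.
Added inertia Σmr² = (1.24)(0.270)² + (1.36)(0.186)² + (1.43)(0.281)² = 0.2504 kg·m²; I_f = 0.5270 + 0.2504 = 0.7774 kg·m².
ω_f = I_p ω_i / I_f = (0.5270)(2.23) / 0.7774 = 1.512 rad/s.
KE_i = ½(0.5270)(2.230 rad/s)² = 1.310 J; KE_f = ½(0.7774)(1.512)² = 0.8883 J.
Fraction lost = 0.3221.

fraction ≈ 0.322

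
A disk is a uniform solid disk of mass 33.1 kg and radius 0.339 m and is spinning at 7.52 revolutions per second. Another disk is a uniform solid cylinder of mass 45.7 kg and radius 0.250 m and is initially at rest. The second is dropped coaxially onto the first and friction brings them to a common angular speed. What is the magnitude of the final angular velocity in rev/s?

|ω_f| ≈ 4.29 rev/s

The coupling torques are internal; angular momentum about the shared axis is conserved.
Moments of inertia: I_A = ½(33.1)(0.339)² = 1.902 kg·m²; I_B = ½(45.7)(0.250)² = 1.428 kg·m².
Taking A's sense as positive: L = (1.902)(7.52) = 14.30 kg·m²·rev/s.
Combined I = 1.902 + 1.428 = 3.330 kg·m².
ω_f = L / I = 14.30 / 3.330 = 4.295 rev/s.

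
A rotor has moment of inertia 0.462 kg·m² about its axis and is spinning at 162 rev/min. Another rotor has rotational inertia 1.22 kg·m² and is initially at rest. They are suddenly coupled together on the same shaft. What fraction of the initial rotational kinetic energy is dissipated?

fraction ≈ 0.725

No external torque acts about the common axis, so total angular momentum is conserved.
Taking A's sense as positive: L = (0.4620)(162) = 74.84 kg·m²·rpm.
Combined I = 0.4620 + 1.220 = 1.682 kg·m².
ω_f = L / I = 74.84 / 1.682 = 44.50 rpm.
KE_i = ½ΣIω² = 66.48 J; KE_f = ½(1.682)(4.660)² = 18.26 J.
Fraction dissipated = (KE_i − KE_f)/KE_i = 0.7253.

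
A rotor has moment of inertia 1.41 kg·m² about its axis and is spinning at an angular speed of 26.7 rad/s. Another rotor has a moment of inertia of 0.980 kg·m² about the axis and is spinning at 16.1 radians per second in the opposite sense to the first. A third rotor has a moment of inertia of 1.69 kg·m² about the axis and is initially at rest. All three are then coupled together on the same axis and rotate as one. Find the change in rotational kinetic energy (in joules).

No external torque acts about the common axis, so total angular momentum is conserved.
Taking A's sense as positive: L = (1.410)(26.7) − (0.9800)(16.1) = 21.87 kg·m²·rad/s.
Combined I = 1.410 + 0.9800 + 1.690 = 4.080 kg·m².
ω_f = L / I = 21.87 / 4.080 = 5.360 rad/s.
KE_i = ½ΣIω² = 629.6 J; KE_f = ½(4.080)(5.360)² = 58.61 J.

ΔKE ≈ -571 J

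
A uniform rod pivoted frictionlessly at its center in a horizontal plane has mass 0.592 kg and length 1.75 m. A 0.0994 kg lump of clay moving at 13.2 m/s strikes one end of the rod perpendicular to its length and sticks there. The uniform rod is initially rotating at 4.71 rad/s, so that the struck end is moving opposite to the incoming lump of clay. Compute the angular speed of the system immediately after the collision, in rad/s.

|ω_f| ≈ 1.92 rad/s

The axle reaction passes through the pivot and exerts no torque about it; angular momentum about the pivot is conserved through the impact.
I_p = (1/12)(0.592)(1.75)² = 0.1511 kg·m². Taking the sense of the lump of clay's angular momentum as positive, L_{lump} = m v R = (0.0994)(13.2)(1.75/2) = 1.148 kg·m²/s.
L_i = −I_p ω_p + m v R = −(0.1511)(4.71) + 1.148 = 0.4365 kg·m²/s.
After sticking, I_f = I_p + m R² = 0.1511 + (0.0994)(1.75/2)² = 0.2272 kg·m².
ω_f = L_i / I_f = 0.4365 / 0.2272 = 1.921 rad/s.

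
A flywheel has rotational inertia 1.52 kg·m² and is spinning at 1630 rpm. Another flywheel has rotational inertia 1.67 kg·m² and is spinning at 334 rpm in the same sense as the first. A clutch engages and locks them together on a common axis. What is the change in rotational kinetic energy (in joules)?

The coupling torques are internal; angular momentum about the shared axis is conserved.
Taking A's sense as positive: L = (1.520)(1630) + (1.670)(334) = 3035 kg·m²·rpm.
Combined I = 1.520 + 1.670 = 3.190 kg·m².
ω_f = L / I = 3035 / 3.190 = 951.5 rpm.
KE_i = ½ΣIω² = 23160 J; KE_f = ½(3.190)(99.64)² = 15840 J.

ΔKE ≈ -7330 J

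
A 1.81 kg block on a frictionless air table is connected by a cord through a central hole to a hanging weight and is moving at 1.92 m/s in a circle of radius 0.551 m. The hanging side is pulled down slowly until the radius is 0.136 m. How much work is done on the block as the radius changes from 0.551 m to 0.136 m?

W ≈ 51.4 J

Central (radial) force ⇒ zero torque about the center ⇒ m v r is constant.
v₂ = v₁ r₁ / r₂ = (1.92)(0.551) / (0.136) = 7.779 m/s.
W = ΔKE = ½m(v₂² − v₁²) = 51.43 J.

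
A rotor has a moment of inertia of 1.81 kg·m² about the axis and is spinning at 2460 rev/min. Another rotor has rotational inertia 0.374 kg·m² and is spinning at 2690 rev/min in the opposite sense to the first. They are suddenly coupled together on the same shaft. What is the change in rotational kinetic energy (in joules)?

ΔKE ≈ -45100 J

No external torque acts about the common axis, so total angular momentum is conserved.
Taking A's sense as positive: L = (1.810)(2460) − (0.3740)(2690) = 3447 kg·m²·rpm.
Combined I = 1.810 + 0.3740 = 2.184 kg·m².
ω_f = L / I = 3447 / 2.184 = 1578 rpm.
KE_i = ½ΣIω² = 74900 J; KE_f = ½(2.184)(165.3)² = 29820 J.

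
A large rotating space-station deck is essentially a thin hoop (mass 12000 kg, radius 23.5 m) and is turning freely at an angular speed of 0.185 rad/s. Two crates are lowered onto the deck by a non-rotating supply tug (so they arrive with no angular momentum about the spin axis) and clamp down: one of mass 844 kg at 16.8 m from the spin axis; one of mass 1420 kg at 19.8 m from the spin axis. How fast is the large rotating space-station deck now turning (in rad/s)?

ω_f ≈ 0.165 rad/s

No external torque acts about the spin axis; L_before = L_after.
I_p = (12000)(23.5)² = 6.627e+06 kg·m².
Added inertia Σmr² = (844)(16.8)² + (1420)(19.8)² = 7.949e+05 kg·m²; I_f = 6.627e+06 + 7.949e+05 = 7.422e+06 kg·m².
ω_f = I_p ω_i / I_f = (6.627e+06)(0.185) / 7.422e+06 = 0.1652 rad/s.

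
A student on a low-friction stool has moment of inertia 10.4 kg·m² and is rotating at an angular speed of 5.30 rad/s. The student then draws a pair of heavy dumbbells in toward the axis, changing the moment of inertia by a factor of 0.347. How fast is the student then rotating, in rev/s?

ω₂ ≈ 2.43 rev/s

With no external torque about the axis, L is conserved: I₁ω₁ = I₂ω₂.
I₂ = 0.347 × 10.4 = 3.609 kg·m².
ω₂ = I₁ω₁ / I₂ = (10.40)(5.30 rad/s) / (3.609) = 15.27 rad/s = 2.431 rev/s.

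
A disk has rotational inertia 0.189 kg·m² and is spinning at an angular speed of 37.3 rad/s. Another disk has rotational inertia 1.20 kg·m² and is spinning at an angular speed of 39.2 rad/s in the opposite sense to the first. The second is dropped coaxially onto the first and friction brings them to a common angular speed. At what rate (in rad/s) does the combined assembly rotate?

No external torque acts about the common axis, so total angular momentum is conserved.
Taking A's sense as positive: L = (0.1890)(37.3) − (1.200)(39.2) = -39.99 kg·m²·rad/s.
Combined I = 0.1890 + 1.200 = 1.389 kg·m².
ω_f = L / I = -39.99 / 1.389 = -28.79 rad/s.

|ω_f| ≈ 28.8 rad/s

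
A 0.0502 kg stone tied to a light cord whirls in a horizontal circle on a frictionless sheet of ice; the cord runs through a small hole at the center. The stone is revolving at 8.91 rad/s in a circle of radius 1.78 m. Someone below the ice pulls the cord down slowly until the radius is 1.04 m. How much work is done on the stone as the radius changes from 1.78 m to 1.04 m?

The constraining force is radial, so m r² ω about the center is conserved.
ω₂ = ω₁ (r₁/r₂)² = (8.91)(1.78/1.04)² = 26.10 rad/s.
W = ΔKE = ½m(v₂² − v₁²) = 12.18 J.

W ≈ 12.2 J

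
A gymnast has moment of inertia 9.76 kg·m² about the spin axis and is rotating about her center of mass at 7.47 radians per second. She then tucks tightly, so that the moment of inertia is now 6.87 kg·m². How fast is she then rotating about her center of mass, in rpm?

Angular momentum about the spin axis is conserved since the torque about it is zero.
ω₂ = I₁ω₁ / I₂ = (9.760)(7.47 rad/s) / (6.870) = 10.61 rad/s = 101.3 rpm.

ω₂ ≈ 101 rpm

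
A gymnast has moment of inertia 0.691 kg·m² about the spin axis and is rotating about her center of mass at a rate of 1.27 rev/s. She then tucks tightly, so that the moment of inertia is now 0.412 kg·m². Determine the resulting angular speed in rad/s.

ω₂ ≈ 13.4 rad/s

Angular momentum about the spin axis is conserved since the torque about it is zero.
ω₂ = I₁ω₁ / I₂ = (0.6910)(1.27 rev/s) / (0.4120) = 2.130 rev/s = 13.38 rad/s.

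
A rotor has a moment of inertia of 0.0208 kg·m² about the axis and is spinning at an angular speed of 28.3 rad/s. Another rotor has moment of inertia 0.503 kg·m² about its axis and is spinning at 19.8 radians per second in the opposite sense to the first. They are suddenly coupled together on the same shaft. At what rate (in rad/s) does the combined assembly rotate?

The coupling torques are internal; angular momentum about the shared axis is conserved.
Taking A's sense as positive: L = (0.02080)(28.3) − (0.5030)(19.8) = -9.371 kg·m²·rad/s.
Combined I = 0.02080 + 0.5030 = 0.5238 kg·m².
ω_f = L / I = -9.371 / 0.5238 = -17.89 rad/s.

|ω_f| ≈ 17.9 rad/s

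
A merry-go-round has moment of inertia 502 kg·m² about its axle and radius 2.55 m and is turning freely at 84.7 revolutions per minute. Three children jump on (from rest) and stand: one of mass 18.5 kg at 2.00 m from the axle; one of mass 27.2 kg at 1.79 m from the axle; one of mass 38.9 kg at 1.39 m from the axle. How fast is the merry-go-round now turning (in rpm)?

ω_f ≈ 57.6 rpm

The added mass arrives with no angular momentum about the axle, and any external torque about the axle is negligible, so the system's angular momentum is conserved.
Added inertia Σmr² = (18.5)(2.00)² + (27.2)(1.79)² + (38.9)(1.39)² = 236.3 kg·m²; I_f = 502.0 + 236.3 = 738.3 kg·m².
ω_f = I_p ω_i / I_f = (502.0)(84.7) / 738.3 = 57.59 rpm.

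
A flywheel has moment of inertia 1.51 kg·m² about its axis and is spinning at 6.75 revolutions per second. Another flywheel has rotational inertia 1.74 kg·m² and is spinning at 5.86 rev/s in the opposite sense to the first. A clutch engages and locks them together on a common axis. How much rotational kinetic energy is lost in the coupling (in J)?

ΔKE lost ≈ 2540 J

The coupling torques are internal; angular momentum about the shared axis is conserved.
Taking A's sense as positive: L = (1.510)(6.75) − (1.740)(5.86) = -0.003900 kg·m²·rev/s.
Combined I = 1.510 + 1.740 = 3.250 kg·m².
ω_f = L / I = -0.003900 / 3.250 = -0.001200 rev/s.
KE_i = ½ΣIω² = 2537 J; KE_f = ½(3.250)(0.007540)² = 9.238e-05 J.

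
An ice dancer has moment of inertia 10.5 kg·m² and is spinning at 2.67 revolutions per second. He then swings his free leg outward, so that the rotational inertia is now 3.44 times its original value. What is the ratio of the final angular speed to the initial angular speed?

Angular momentum about the spin axis is conserved since the torque about it is zero.
I₂ = 3.44 × 10.5 = 36.12 kg·m².
ω₂/ω₁ = I₁/I₂ = 10.50 / 36.12 = 0.2907.

ω₂/ω₁ ≈ 0.291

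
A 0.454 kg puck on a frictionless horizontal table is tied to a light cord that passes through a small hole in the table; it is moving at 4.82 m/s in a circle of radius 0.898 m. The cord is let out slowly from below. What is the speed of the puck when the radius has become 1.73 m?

v₂ ≈ 2.50 m/s

The only horizontal force on the mass is along the cord (radial), so it exerts no torque about the hole and angular momentum m v r is conserved.
v₂ = v₁ r₁ / r₂ = (4.82)(0.898) / (1.73) = 2.502 m/s.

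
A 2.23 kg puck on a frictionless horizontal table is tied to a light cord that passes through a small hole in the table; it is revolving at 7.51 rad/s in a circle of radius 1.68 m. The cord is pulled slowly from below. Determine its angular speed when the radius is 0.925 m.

No torque about the axis ⇒ m r₁² ω₁ = m r₂² ω₂.
ω₂ = ω₁ (r₁/r₂)² = (7.51)(1.68/0.925)² = 24.77 rad/s.

ω₂ ≈ 24.8 rad/s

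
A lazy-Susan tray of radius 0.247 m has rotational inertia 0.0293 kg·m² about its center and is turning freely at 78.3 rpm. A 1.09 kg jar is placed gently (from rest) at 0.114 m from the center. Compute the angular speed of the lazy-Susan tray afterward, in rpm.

ω_f ≈ 52.8 rpm

The added mass arrives with no angular momentum about the center, and any external torque about the center is negligible, so the system's angular momentum is conserved.
Added inertia Σmr² = (1.09)(0.114)² = 0.01417 kg·m²; I_f = 0.02930 + 0.01417 = 0.04347 kg·m².
ω_f = I_p ω_i / I_f = (0.02930)(78.3) / 0.04347 = 52.78 rpm.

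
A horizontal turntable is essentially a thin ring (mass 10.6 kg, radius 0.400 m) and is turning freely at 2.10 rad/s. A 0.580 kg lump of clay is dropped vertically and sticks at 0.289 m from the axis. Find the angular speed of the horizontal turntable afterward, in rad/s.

ω_f ≈ 2.04 rad/s

No external torque acts about the axis; L_before = L_after.
I_p = (10.6)(0.400)² = 1.696 kg·m².
Added inertia Σmr² = (0.580)(0.289)² = 0.04844 kg·m²; I_f = 1.696 + 0.04844 = 1.744 kg·m².
ω_f = I_p ω_i / I_f = (1.696)(2.10) / 1.744 = 2.042 rad/s.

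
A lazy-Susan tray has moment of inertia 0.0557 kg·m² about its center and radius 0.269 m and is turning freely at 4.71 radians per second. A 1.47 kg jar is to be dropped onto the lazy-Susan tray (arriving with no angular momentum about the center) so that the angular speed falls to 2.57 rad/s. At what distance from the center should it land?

r ≈ 0.178 m

The added mass arrives with no angular momentum about the center, and any external torque about the center is negligible, so the system's angular momentum is conserved.
I_p ω_i = (I_p + m r²) ω_f ⇒ m r² = I_p(ω_i/ω_f − 1) = 0.05570(4.71/2.57 − 1) = 0.04638 kg·m².
r = √(0.04638/1.47) = 0.1776 m.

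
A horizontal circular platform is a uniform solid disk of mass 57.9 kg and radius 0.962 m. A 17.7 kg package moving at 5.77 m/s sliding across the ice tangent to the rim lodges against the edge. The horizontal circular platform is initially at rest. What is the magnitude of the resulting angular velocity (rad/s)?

About the central axle the impulsive forces during the collision are internal, so angular momentum about that axis is conserved.
I_p = ½(57.9)(0.962)² = 26.79 kg·m². Taking the sense of the package's angular momentum as positive, L_{package} = m v R = (17.7)(5.77)(0.962) = 98.25 kg·m²/s.
L_i = 0 + 98.25 = 98.25 kg·m²/s.
After sticking, I_f = I_p + m R² = 26.79 + (17.7)(0.962)² = 43.17 kg·m².
ω_f = L_i / I_f = 98.25 / 43.17 = 2.276 rad/s.

|ω_f| ≈ 2.28 rad/s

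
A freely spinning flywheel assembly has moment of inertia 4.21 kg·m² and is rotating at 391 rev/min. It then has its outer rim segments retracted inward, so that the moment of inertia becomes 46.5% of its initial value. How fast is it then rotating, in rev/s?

ω₂ ≈ 14.0 rev/s

No external torque acts about the spin axis, so angular momentum is conserved.
I₂ = 0.465 × 4.21 = 1.958 kg·m².
ω₂ = I₁ω₁ / I₂ = (4.210)(391 rpm) / (1.958) = 840.9 rpm = 14.01 rev/s.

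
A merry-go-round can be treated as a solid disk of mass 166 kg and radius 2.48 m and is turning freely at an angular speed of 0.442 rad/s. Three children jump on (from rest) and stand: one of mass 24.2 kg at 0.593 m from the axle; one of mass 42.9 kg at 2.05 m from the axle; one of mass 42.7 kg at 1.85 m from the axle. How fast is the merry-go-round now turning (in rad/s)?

ω_f ≈ 0.267 rad/s

No external torque acts about the axle; L_before = L_after.
I_p = ½(166)(2.48)² = 510.5 kg·m².
Added inertia Σmr² = (24.2)(0.593)² + (42.9)(2.05)² + (42.7)(1.85)² = 334.9 kg·m²; I_f = 510.5 + 334.9 = 845.4 kg·m².
ω_f = I_p ω_i / I_f = (510.5)(0.442) / 845.4 = 0.2669 rad/s.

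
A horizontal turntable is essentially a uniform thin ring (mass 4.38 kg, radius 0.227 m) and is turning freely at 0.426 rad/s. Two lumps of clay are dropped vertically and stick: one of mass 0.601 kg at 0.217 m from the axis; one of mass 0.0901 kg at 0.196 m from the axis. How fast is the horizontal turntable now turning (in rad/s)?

ω_f ≈ 0.373 rad/s

No external torque acts about the axis; L_before = L_after.
I_p = (4.38)(0.227)² = 0.2257 kg·m².
Added inertia Σmr² = (0.601)(0.217)² + (0.0901)(0.196)² = 0.03176 kg·m²; I_f = 0.2257 + 0.03176 = 0.2575 kg·m².
ω_f = I_p ω_i / I_f = (0.2257)(0.426) / 0.2575 = 0.3734 rad/s.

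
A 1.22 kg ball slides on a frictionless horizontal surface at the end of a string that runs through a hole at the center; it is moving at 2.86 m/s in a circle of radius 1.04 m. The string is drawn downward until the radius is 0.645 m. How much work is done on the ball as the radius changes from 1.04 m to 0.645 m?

Central (radial) force ⇒ zero torque about the center ⇒ m v r is constant.
v₂ = v₁ r₁ / r₂ = (2.86)(1.04) / (0.645) = 4.611 m/s.
W = ΔKE = ½m(v₂² − v₁²) = 7.983 J.

W ≈ 7.98 J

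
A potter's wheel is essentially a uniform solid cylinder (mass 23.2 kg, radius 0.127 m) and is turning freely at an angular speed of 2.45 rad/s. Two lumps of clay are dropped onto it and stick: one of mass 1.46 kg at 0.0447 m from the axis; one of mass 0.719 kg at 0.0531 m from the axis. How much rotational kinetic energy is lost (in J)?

energy lost ≈ 0.0145 J

No external torque acts about the axis; L_before = L_after.
I_p = ½(23.2)(0.127)² = 0.1871 kg·m².
Added inertia Σmr² = (1.46)(0.0447)² + (0.719)(0.0531)² = 0.004945 kg·m²; I_f = 0.1871 + 0.004945 = 0.1920 kg·m².
ω_f = I_p ω_i / I_f = (0.1871)(2.45) / 0.1920 = 2.387 rad/s.
KE_i = ½(0.1871)(2.450 rad/s)² = 0.5615 J; KE_f = ½(0.1920)(2.387)² = 0.5471 J.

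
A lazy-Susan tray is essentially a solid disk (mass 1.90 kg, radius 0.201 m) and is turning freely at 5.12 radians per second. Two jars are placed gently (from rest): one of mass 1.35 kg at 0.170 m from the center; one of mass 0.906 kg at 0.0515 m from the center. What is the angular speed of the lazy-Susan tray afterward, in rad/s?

The added mass arrives with no angular momentum about the center, and any external torque about the center is negligible, so the system's angular momentum is conserved.
I_p = ½(1.90)(0.201)² = 0.03838 kg·m².
Added inertia Σmr² = (1.35)(0.170)² + (0.906)(0.0515)² = 0.04142 kg·m²; I_f = 0.03838 + 0.04142 = 0.07980 kg·m².
ω_f = I_p ω_i / I_f = (0.03838)(5.12) / 0.07980 = 2.463 rad/s.

ω_f ≈ 2.46 rad/s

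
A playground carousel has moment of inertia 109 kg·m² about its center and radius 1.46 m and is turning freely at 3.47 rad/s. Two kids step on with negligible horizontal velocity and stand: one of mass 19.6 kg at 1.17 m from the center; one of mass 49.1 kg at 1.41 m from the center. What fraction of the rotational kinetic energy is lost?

fraction ≈ 0.533

The added mass arrives with no angular momentum about the center, and any external torque about the center is negligible, so the system's angular momentum is conserved.
Added inertia Σmr² = (19.6)(1.17)² + (49.1)(1.41)² = 124.4 kg·m²; I_f = 109.0 + 124.4 = 233.4 kg·m².
ω_f = I_p ω_i / I_f = (109.0)(3.47) / 233.4 = 1.620 rad/s.
KE_i = ½(109.0)(3.470 rad/s)² = 656.2 J; KE_f = ½(233.4)(1.620)² = 306.4 J.
Fraction lost = 0.5331.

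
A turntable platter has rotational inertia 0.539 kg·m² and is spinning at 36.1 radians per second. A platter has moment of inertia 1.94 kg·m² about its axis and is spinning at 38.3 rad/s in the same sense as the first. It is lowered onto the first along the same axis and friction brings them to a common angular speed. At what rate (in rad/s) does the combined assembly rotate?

|ω_f| ≈ 37.8 rad/s

No external torque acts about the common axis, so total angular momentum is conserved.
Taking A's sense as positive: L = (0.5390)(36.1) + (1.940)(38.3) = 93.76 kg·m²·rad/s.
Combined I = 0.5390 + 1.940 = 2.479 kg·m².
ω_f = L / I = 93.76 / 2.479 = 37.82 rad/s.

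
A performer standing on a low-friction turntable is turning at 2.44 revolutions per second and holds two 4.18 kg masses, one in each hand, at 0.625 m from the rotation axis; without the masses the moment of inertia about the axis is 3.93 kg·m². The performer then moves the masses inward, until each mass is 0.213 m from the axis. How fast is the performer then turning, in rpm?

ω₂ ≈ 244 rpm

Angular momentum about the spin axis is conserved since the torque about it is zero.
I₁ = 3.93 + 2(4.18)(0.625)² = 7.196 kg·m²; I₂ = 3.93 + 2(4.18)(0.213)² = 4.309 kg·m².
ω₂ = I₁ω₁ / I₂ = (7.196)(2.44 rev/s) / (4.309) = 4.074 rev/s = 244.5 rpm.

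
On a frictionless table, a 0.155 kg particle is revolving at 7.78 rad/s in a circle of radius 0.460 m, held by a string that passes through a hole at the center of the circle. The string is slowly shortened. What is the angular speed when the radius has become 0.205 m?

The constraining force is radial, so m r² ω about the center is conserved.
ω₂ = ω₁ (r₁/r₂)² = (7.78)(0.460/0.205)² = 39.17 rad/s.

ω₂ ≈ 39.2 rad/s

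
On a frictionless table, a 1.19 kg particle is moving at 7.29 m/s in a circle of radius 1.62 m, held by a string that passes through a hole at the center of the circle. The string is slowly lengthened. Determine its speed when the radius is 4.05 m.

v₂ ≈ 2.92 m/s

The only horizontal force on the mass is along the cord (radial), so it exerts no torque about the hole and angular momentum m v r is conserved.
v₂ = v₁ r₁ / r₂ = (7.29)(1.62) / (4.05) = 2.916 m/s.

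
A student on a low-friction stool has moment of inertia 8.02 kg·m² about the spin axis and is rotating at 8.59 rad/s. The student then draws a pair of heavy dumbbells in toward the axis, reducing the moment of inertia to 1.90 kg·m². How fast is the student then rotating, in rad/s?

ω₂ ≈ 36.3 rad/s

No external torque acts about the spin axis, so angular momentum is conserved.
ω₂ = I₁ω₁ / I₂ = (8.020)(8.59 rad/s) / (1.900) = 36.26 rad/s.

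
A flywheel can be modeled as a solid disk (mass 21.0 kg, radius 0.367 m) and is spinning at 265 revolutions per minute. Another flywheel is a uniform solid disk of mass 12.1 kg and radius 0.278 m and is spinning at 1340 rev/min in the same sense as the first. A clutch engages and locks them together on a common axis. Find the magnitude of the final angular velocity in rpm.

No external torque acts about the common axis, so total angular momentum is conserved.
Moments of inertia: I_A = ½(21.0)(0.367)² = 1.414 kg·m²; I_B = ½(12.1)(0.278)² = 0.4676 kg·m².
Taking A's sense as positive: L = (1.414)(265) + (0.4676)(1340) = 1001 kg·m²·rpm.
Combined I = 1.414 + 0.4676 = 1.882 kg·m².
ω_f = L / I = 1001 / 1.882 = 532.1 rpm.

|ω_f| ≈ 532 rpm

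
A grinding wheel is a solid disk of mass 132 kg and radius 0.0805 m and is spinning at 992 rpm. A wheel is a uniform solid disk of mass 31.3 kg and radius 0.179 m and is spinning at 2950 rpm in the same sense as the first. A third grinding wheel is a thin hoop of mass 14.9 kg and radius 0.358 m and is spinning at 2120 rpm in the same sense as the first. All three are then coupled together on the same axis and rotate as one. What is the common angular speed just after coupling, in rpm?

|ω_f| ≈ 2100 rpm

No external torque acts about the common axis, so total angular momentum is conserved.
Moments of inertia: I_A = ½(132)(0.0805)² = 0.4277 kg·m²; I_B = ½(31.3)(0.179)² = 0.5014 kg·m²; I_C = (14.9)(0.358)² = 1.910 kg·m².
Taking A's sense as positive: L = (0.4277)(992) + (0.5014)(2950) + (1.910)(2120) = 5952 kg·m²·rpm.
Combined I = 0.4277 + 0.5014 + 1.910 = 2.839 kg·m².
ω_f = L / I = 5952 / 2.839 = 2097 rpm.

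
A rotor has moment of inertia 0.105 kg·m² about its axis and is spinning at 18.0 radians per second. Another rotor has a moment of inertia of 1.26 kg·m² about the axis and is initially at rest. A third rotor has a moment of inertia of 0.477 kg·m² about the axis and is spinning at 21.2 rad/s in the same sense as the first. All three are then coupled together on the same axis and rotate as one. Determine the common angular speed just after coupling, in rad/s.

The coupling torques are internal; angular momentum about the shared axis is conserved.
Taking A's sense as positive: L = (0.1050)(18.0) + (0.4770)(21.2) = 12.00 kg·m²·rad/s.
Combined I = 0.1050 + 1.260 + 0.4770 = 1.842 kg·m².
ω_f = L / I = 12.00 / 1.842 = 6.516 rad/s.

|ω_f| ≈ 6.52 rad/s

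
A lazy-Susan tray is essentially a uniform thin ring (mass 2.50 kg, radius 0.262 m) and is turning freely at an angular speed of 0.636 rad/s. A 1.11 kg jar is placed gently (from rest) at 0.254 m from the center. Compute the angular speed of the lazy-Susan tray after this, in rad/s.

ω_f ≈ 0.449 rad/s

The added mass arrives with no angular momentum about the center, and any external torque about the center is negligible, so the system's angular momentum is conserved.
I_p = (2.50)(0.262)² = 0.1716 kg·m².
Added inertia Σmr² = (1.11)(0.254)² = 0.07161 kg·m²; I_f = 0.1716 + 0.07161 = 0.2432 kg·m².
ω_f = I_p ω_i / I_f = (0.1716)(0.636) / 0.2432 = 0.4487 rad/s.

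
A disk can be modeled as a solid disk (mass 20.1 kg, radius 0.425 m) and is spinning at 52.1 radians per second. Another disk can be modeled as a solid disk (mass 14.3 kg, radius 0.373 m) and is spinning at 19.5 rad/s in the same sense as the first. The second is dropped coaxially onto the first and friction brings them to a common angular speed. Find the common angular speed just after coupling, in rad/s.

|ω_f| ≈ 40.6 rad/s

The coupling torques are internal; angular momentum about the shared axis is conserved.
Moments of inertia: I_A = ½(20.1)(0.425)² = 1.815 kg·m²; I_B = ½(14.3)(0.373)² = 0.9948 kg·m².
Taking A's sense as positive: L = (1.815)(52.1) + (0.9948)(19.5) = 114.0 kg·m²·rad/s.
Combined I = 1.815 + 0.9948 = 2.810 kg·m².
ω_f = L / I = 114.0 / 2.810 = 40.56 rad/s.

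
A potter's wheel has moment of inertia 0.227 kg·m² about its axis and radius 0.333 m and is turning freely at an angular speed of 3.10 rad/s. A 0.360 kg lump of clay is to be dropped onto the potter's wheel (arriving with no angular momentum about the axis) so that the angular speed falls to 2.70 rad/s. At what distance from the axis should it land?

r ≈ 0.306 m

The added mass arrives with no angular momentum about the axis, and any external torque about the axis is negligible, so the system's angular momentum is conserved.
I_p ω_i = (I_p + m r²) ω_f ⇒ m r² = I_p(ω_i/ω_f − 1) = 0.2270(3.10/2.70 − 1) = 0.03363 kg·m².
r = √(0.03363/0.360) = 0.3056 m.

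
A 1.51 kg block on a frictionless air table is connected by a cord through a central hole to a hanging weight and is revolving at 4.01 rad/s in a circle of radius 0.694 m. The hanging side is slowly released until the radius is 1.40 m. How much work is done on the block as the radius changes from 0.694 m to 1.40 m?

No torque about the axis ⇒ m r₁² ω₁ = m r₂² ω₂.
ω₂ = ω₁ (r₁/r₂)² = (4.01)(0.694/1.40)² = 0.9854 rad/s.
W = ΔKE = ½m(v₂² − v₁²) = -4.410 J.

W ≈ -4.41 J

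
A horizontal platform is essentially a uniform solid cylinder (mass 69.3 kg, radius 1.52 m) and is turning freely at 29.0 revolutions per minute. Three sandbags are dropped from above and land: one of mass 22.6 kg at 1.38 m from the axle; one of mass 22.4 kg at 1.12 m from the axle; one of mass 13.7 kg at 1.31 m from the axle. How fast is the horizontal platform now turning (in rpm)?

The added mass arrives with no angular momentum about the axle, and any external torque about the axle is negligible, so the system's angular momentum is conserved.
I_p = ½(69.3)(1.52)² = 80.06 kg·m².
Added inertia Σmr² = (22.6)(1.38)² + (22.4)(1.12)² + (13.7)(1.31)² = 94.65 kg·m²; I_f = 80.06 + 94.65 = 174.7 kg·m².
ω_f = I_p ω_i / I_f = (80.06)(29.0) / 174.7 = 13.29 rpm.

ω_f ≈ 13.3 rpm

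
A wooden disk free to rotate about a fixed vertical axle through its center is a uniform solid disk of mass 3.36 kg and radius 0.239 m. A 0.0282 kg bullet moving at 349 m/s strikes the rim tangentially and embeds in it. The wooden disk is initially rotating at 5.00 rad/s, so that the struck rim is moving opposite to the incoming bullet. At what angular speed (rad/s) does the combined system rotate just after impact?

About the axle the impulsive forces during the collision are internal, so angular momentum about that axis is conserved.
I_p = ½(3.36)(0.239)² = 0.09596 kg·m². Taking the sense of the bullet's angular momentum as positive, L_{bullet} = m v R = (0.0282)(349)(0.239) = 2.352 kg·m²/s.
L_i = −I_p ω_p + m v R = −(0.09596)(5.00) + 2.352 = 1.872 kg·m²/s.
After sticking, I_f = I_p + m R² = 0.09596 + (0.0282)(0.239)² = 0.09757 kg·m².
ω_f = L_i / I_f = 1.872 / 0.09757 = 19.19 rad/s.

|ω_f| ≈ 19.2 rad/s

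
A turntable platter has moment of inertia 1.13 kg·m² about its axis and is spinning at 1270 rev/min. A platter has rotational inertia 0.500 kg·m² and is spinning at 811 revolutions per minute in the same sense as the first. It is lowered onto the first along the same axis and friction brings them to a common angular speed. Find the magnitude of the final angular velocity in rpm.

|ω_f| ≈ 1130 rpm

The coupling torques are internal; angular momentum about the shared axis is conserved.
Taking A's sense as positive: L = (1.130)(1270) + (0.5000)(811) = 1841 kg·m²·rpm.
Combined I = 1.130 + 0.5000 = 1.630 kg·m².
ω_f = L / I = 1841 / 1.630 = 1129 rpm.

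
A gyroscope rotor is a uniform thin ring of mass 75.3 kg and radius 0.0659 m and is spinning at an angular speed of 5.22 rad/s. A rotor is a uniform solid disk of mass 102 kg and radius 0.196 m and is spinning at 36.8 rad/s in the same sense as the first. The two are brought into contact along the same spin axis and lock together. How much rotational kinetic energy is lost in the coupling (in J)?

ΔKE lost ≈ 140 J

The coupling torques are internal; angular momentum about the shared axis is conserved.
Moments of inertia: I_A = (75.3)(0.0659)² = 0.3270 kg·m²; I_B = ½(102)(0.196)² = 1.959 kg·m².
Taking A's sense as positive: L = (0.3270)(5.22) + (1.959)(36.8) = 73.81 kg·m²·rad/s.
Combined I = 0.3270 + 1.959 = 2.286 kg·m².
ω_f = L / I = 73.81 / 2.286 = 32.28 rad/s.
KE_i = ½ΣIω² = 1331 J; KE_f = ½(2.286)(32.28)² = 1191 J.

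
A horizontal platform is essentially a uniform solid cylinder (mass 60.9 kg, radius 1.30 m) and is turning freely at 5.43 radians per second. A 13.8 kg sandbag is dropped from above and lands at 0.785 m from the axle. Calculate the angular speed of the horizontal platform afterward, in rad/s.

ω_f ≈ 4.66 rad/s

No external torque acts about the axle; L_before = L_after.
I_p = ½(60.9)(1.30)² = 51.46 kg·m².
Added inertia Σmr² = (13.8)(0.785)² = 8.504 kg·m²; I_f = 51.46 + 8.504 = 59.96 kg·m².
ω_f = I_p ω_i / I_f = (51.46)(5.43) / 59.96 = 4.660 rad/s.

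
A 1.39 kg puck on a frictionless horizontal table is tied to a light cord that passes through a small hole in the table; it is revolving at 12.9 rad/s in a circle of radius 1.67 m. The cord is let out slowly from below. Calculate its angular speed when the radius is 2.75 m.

ω₂ ≈ 4.76 rad/s

No torque about the axis ⇒ m r₁² ω₁ = m r₂² ω₂.
ω₂ = ω₁ (r₁/r₂)² = (12.9)(1.67/2.75)² = 4.757 rad/s.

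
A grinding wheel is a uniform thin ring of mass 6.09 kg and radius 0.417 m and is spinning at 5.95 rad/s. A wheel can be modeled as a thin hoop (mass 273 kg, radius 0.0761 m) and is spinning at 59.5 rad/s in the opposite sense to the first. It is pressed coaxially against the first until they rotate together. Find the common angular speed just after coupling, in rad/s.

The coupling torques are internal; angular momentum about the shared axis is conserved.
Moments of inertia: I_A = (6.09)(0.417)² = 1.059 kg·m²; I_B = (273)(0.0761)² = 1.581 kg·m².
Taking A's sense as positive: L = (1.059)(5.95) − (1.581)(59.5) = -87.77 kg·m²·rad/s.
Combined I = 1.059 + 1.581 = 2.640 kg·m².
ω_f = L / I = -87.77 / 2.640 = -33.25 rad/s.

|ω_f| ≈ 33.2 rad/s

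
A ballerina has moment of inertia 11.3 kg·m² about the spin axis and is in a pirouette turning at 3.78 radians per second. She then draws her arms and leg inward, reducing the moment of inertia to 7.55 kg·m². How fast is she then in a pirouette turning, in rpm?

Angular momentum about the spin axis is conserved since the torque about it is zero.
ω₂ = I₁ω₁ / I₂ = (11.30)(3.78 rad/s) / (7.550) = 5.657 rad/s = 54.02 rpm.

ω₂ ≈ 54.0 rpm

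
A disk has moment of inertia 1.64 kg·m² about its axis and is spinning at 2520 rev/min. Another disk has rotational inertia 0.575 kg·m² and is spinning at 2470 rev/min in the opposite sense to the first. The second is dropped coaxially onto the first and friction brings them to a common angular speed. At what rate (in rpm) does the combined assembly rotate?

No external torque acts about the common axis, so total angular momentum is conserved.
Taking A's sense as positive: L = (1.640)(2520) − (0.5750)(2470) = 2713 kg·m²·rpm.
Combined I = 1.640 + 0.5750 = 2.215 kg·m².
ω_f = L / I = 2713 / 2.215 = 1225 rpm.

|ω_f| ≈ 1220 rpm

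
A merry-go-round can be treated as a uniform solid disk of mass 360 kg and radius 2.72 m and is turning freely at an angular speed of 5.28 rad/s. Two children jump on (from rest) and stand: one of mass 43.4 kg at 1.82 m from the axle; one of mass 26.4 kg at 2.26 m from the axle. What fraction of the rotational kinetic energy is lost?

fraction ≈ 0.173

No external torque acts about the axle; L_before = L_after.
I_p = ½(360)(2.72)² = 1332 kg·m².
Added inertia Σmr² = (43.4)(1.82)² + (26.4)(2.26)² = 278.6 kg·m²; I_f = 1332 + 278.6 = 1610 kg·m².
ω_f = I_p ω_i / I_f = (1332)(5.28) / 1610 = 4.367 rad/s.
KE_i = ½(1332)(5.280 rad/s)² = 18560 J; KE_f = ½(1610)(4.367)² = 15350 J.
Fraction lost = 0.1730.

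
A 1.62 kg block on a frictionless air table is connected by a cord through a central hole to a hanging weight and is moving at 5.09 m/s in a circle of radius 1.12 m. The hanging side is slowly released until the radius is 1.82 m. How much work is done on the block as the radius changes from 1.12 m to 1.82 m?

W ≈ -13.0 J

The only horizontal force on the mass is along the cord (radial), so it exerts no torque about the hole and angular momentum m v r is conserved.
v₂ = v₁ r₁ / r₂ = (5.09)(1.12) / (1.82) = 3.132 m/s.
W = ΔKE = ½m(v₂² − v₁²) = -13.04 J.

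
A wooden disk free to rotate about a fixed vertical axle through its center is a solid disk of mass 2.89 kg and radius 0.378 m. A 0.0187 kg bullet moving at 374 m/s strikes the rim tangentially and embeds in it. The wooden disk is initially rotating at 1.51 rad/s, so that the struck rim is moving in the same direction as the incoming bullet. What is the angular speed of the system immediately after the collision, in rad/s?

|ω_f| ≈ 14.1 rad/s

About the axle the impulsive forces during the collision are internal, so angular momentum about that axis is conserved.
I_p = ½(2.89)(0.378)² = 0.2065 kg·m². Taking the sense of the bullet's angular momentum as positive, L_{bullet} = m v R = (0.0187)(374)(0.378) = 2.644 kg·m²/s.
L_i = +I_p ω_p + m v R = +(0.2065)(1.51) + 2.644 = 2.955 kg·m²/s.
After sticking, I_f = I_p + m R² = 0.2065 + (0.0187)(0.378)² = 0.2091 kg·m².
ω_f = L_i / I_f = 2.955 / 0.2091 = 14.13 rad/s.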